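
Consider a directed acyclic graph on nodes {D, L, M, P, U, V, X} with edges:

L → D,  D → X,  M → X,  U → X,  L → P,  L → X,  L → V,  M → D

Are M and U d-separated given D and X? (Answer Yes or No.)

Enumerating the 3 paths from M to U and testing each for blocking by {D, X}:
  1. M → D ← L → X ← U — D:collider[open]; L:fork[open]; X:collider[open] ⇒ active
  2. M → D → X ← U — D:chain[blocks]; X:collider[open] ⇒ blocked
  3. M → X ← U — X:collider[open] ⇒ active
Because an active path exists, M and U are not d-separated.

No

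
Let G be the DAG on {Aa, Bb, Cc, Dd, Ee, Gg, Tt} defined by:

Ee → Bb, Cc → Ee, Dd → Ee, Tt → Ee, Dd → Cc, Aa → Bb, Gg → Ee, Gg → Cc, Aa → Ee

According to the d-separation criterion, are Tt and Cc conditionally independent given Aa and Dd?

We examine all 3 paths between Tt and Cc:
Path 1: Tt → Ee ← Dd → Cc
  Ee is a collider here and neither Ee nor any of its descendants is conditioned on, so the collider stays closed — the path is blocked at Ee.
Path 2: Tt → Ee ← Gg → Cc
  Ee is a collider here and neither Ee nor any of its descendants is conditioned on, so the collider stays closed — the path is blocked at Ee.
Path 3: Tt → Ee ← Cc
  Ee is a collider here and neither Ee nor any of its descendants is conditioned on, so the collider stays closed — the path is blocked at Ee.
Every path is blocked, so Tt and Cc are d-separated given {Aa, Dd}.

Yes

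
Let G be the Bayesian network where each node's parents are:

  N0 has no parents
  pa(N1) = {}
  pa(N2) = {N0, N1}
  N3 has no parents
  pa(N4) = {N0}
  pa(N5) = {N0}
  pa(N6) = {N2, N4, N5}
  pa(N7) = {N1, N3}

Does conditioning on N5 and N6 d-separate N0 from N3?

We examine all 3 paths between N0 and N3:
  1. N0 → N4 → N6 ← N2 ← N1 → N7 ← N3 — N4:chain[open]; N6:collider[open]; N2:chain[open]; N1:fork[open]; N7:collider[blocks] ⇒ blocked
  2. N0 → N2 ← N1 → N7 ← N3 — N2:collider[open]; N1:fork[open]; N7:collider[blocks] ⇒ blocked
  3. N0 → N5 → N6 ← N2 ← N1 → N7 ← N3 — N5:chain[blocks]; N6:collider[open]; N2:chain[open]; N1:fork[open]; N7:collider[blocks] ⇒ blocked
All paths are blocked; N0 ⊥ N3 | {N5, N6} holds.

Yes — N0 and N3 are d-separated given {N5, N6}.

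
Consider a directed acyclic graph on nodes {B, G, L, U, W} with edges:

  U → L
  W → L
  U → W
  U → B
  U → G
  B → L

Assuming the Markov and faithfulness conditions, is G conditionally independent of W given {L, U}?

Yes — G and W are d-separated given {L, U}.

We examine all 3 paths between G and W:
Path 1: G ← U → B → L ← W
  U is a fork here and U is conditioned on, so the path is blocked at U.
Path 2: G ← U → L ← W
  U is a fork here and U is conditioned on, so the path is blocked at U.
Path 3: G ← U → W
  U is a fork here and U is conditioned on, so the path is blocked at U.
Every path is blocked, so G and W are d-separated given {L, U}.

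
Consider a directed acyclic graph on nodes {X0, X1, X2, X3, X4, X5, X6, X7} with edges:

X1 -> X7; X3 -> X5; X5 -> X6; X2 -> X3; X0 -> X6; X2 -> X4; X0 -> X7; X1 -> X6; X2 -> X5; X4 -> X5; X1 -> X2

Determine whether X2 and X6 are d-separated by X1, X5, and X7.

Yes — X2 and X6 are d-separated given {X1, X5, X7}.

There are 5 undirected paths between X2 and X6; checking each against the conditioning set {X1, X5, X7}:
  1. X2 ← X1 → X7 ← X0 → X6 — X1:fork[blocks]; X7:collider[open]; X0:fork[open] ⇒ blocked
  2. X2 ← X1 → X6 — X1:fork[blocks] ⇒ blocked
  3. X2 → X5 → X6 — X5:chain[blocks] ⇒ blocked
  4. X2 → X3 → X5 → X6 — X3:chain[open]; X5:chain[blocks] ⇒ blocked
  5. X2 → X4 → X5 → X6 — X4:chain[open]; X5:chain[blocks] ⇒ blocked
Since every path is blocked, d-separation holds.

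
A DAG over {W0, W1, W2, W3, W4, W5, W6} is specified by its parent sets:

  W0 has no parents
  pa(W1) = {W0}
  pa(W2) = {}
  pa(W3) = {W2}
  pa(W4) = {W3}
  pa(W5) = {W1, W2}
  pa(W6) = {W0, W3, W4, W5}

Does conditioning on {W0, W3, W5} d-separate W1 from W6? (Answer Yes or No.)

Yes

Enumerating the 4 paths from W1 to W6 and testing each for blocking by {W0, W3, W5}:
  1. W1 → W5 → W6 — W5:chain[blocks] ⇒ blocked
  2. W1 → W5 ← W2 → W3 → W6 — W5:collider[open]; W2:fork[open]; W3:chain[blocks] ⇒ blocked
  3. W1 → W5 ← W2 → W3 → W4 → W6 — W5:collider[open]; W2:fork[open]; W3:chain[blocks]; W4:chain[open] ⇒ blocked
  4. W1 ← W0 → W6 — W0:fork[blocks] ⇒ blocked
All paths are blocked; W1 ⊥ W6 | {W0, W3, W5} holds.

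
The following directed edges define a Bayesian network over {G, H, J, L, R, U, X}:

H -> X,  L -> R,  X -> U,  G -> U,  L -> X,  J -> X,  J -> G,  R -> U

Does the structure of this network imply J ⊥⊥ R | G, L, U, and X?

There are 4 undirected paths between J and R; checking each against the conditioning set {G, L, U, X}:
  1. J → G → U ← R — G:chain[blocks]; U:collider[open] ⇒ blocked
  2. J → G → U ← X ← L → R — G:chain[blocks]; U:collider[open]; X:chain[blocks]; L:fork[blocks] ⇒ blocked
  3. J → X → U ← R — X:chain[blocks]; U:collider[open] ⇒ blocked
  4. J → X ← L → R — X:collider[open]; L:fork[blocks] ⇒ blocked
Every path is blocked, so J and R are d-separated given {G, L, U, X}.

Yes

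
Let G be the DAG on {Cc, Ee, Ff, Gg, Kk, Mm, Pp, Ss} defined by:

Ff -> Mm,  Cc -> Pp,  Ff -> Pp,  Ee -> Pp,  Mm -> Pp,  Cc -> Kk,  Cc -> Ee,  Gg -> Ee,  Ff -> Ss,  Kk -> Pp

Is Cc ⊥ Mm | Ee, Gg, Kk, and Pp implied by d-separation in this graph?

No

Enumerating the 6 paths from Cc to Mm and testing each for blocking by {Ee, Gg, Kk, Pp}:
Path 1: Cc → Kk → Pp ← Ff → Mm
  Kk is a chain here and Kk is conditioned on, so the path is blocked at Kk.
Path 2: Cc → Kk → Pp ← Mm
  Kk is a chain here and Kk is conditioned on, so the path is blocked at Kk.
Path 3: Cc → Ee → Pp ← Ff → Mm
  Ee is a chain here and Ee is conditioned on, so the path is blocked at Ee.
Path 4: Cc → Ee → Pp ← Mm
  Ee is a chain here and Ee is conditioned on, so the path is blocked at Ee.
Path 5: Cc → Pp ← Ff → Mm
  Pp is a collider and Pp is conditioned on, which opens it; Ff is a fork and Ff is not conditioned on — no node blocks this path, so it is active.
Path 6: Cc → Pp ← Mm
  Pp is a collider and Pp is conditioned on, which opens it — no node blocks this path, so it is active.
Because an active path exists, Cc and Mm are not d-separated.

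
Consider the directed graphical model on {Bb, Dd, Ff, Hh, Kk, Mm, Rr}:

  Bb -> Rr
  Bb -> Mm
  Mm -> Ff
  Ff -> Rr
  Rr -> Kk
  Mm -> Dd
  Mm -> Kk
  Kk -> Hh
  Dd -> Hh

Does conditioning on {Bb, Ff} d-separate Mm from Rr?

Yes

Enumerating the 4 paths from Mm to Rr and testing each for blocking by {Bb, Ff}:
Path 1: Mm → Kk ← Rr
  Kk is a collider here and neither Kk nor any of its descendants is conditioned on, so the collider stays closed — the path is blocked at Kk.
Path 2: Mm ← Bb → Rr
  Bb is a fork here and Bb is conditioned on, so the path is blocked at Bb.
Path 3: Mm → Ff → Rr
  Ff is a chain here and Ff is conditioned on, so the path is blocked at Ff.
Path 4: Mm → Dd → Hh ← Kk ← Rr
  Hh is a collider here and neither Hh nor any of its descendants is conditioned on, so the collider stays closed — the path is blocked at Hh.
Since every path is blocked, d-separation holds.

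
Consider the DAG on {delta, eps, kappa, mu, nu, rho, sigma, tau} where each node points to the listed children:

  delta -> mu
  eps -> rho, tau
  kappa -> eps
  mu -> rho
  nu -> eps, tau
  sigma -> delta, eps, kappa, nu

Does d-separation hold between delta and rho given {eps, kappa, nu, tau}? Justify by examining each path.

We examine all 5 paths between delta and rho:
Path 1: delta ← sigma → kappa → eps → rho
  kappa is a chain here and kappa is conditioned on, so the path is blocked at kappa.
Path 2: delta ← sigma → eps → rho
  eps is a chain here and eps is conditioned on, so the path is blocked at eps.
Path 3: delta ← sigma → nu → tau ← eps → rho
  nu is a chain here and nu is conditioned on, so the path is blocked at nu.
Path 4: delta ← sigma → nu → eps → rho
  nu is a chain here and nu is conditioned on, so the path is blocked at nu.
Path 5: delta → mu → rho
  mu is a chain and mu is not conditioned on — no node blocks this path, so it is active.
Because an active path exists, delta and rho are not d-separated.

No — delta and rho are not d-separated given {eps, kappa, nu, tau}.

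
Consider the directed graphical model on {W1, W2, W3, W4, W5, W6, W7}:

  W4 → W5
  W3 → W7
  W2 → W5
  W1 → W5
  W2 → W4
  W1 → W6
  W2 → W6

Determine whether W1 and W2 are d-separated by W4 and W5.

We examine all 3 paths between W1 and W2:
Path 1: W1 → W5 ← W4 ← W2
  W4 is a chain here and W4 is conditioned on, so the path is blocked at W4.
Path 2: W1 → W5 ← W2
  W5 is a collider and W5 is conditioned on, which opens it — no node blocks this path, so it is active.
Path 3: W1 → W6 ← W2
  W6 is a collider here and neither W6 nor any of its descendants is conditioned on, so the collider stays closed — the path is blocked at W6.
At least one path is unblocked, so d-separation fails.

No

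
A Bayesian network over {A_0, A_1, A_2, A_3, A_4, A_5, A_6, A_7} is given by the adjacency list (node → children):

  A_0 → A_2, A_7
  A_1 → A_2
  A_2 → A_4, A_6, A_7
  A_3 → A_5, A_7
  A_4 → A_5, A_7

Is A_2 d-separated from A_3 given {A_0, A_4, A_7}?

There are 6 undirected paths between A_2 and A_3; checking each against the conditioning set {A_0, A_4, A_7}:
Path 1: A_2 → A_4 → A_5 ← A_3
  A_4 is a chain here and A_4 is conditioned on, so the path is blocked at A_4.
Path 2: A_2 → A_4 → A_7 ← A_3
  A_4 is a chain here and A_4 is conditioned on, so the path is blocked at A_4.
Path 3: A_2 → A_7 ← A_3
  A_7 is a collider and A_7 is conditioned on, which opens it — no node blocks this path, so it is active.
Path 4: A_2 → A_7 ← A_4 → A_5 ← A_3
  A_4 is a fork here and A_4 is conditioned on, so the path is blocked at A_4.
Path 5: A_2 ← A_0 → A_7 ← A_3
  A_0 is a fork here and A_0 is conditioned on, so the path is blocked at A_0.
Path 6: A_2 ← A_0 → A_7 ← A_4 → A_5 ← A_3
  A_0 is a fork here and A_0 is conditioned on, so the path is blocked at A_0.
Because an active path exists, A_2 and A_3 are not d-separated.

No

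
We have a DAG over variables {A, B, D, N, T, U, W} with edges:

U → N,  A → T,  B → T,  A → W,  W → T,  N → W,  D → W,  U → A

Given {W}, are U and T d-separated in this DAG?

No

Enumerating the 4 paths from U to T and testing each for blocking by {W}:
Path 1: U → A → T
  A is a chain and A is not conditioned on — no node blocks this path, so it is active.
Path 2: U → A → W → T
  W is a chain here and W is conditioned on, so the path is blocked at W.
Path 3: U → N → W → T
  W is a chain here and W is conditioned on, so the path is blocked at W.
Path 4: U → N → W ← A → T
  N is a chain and N is not conditioned on; W is a collider and W is conditioned on, which opens it; A is a fork and A is not conditioned on — no node blocks this path, so it is active.
At least one path is unblocked, so d-separation fails.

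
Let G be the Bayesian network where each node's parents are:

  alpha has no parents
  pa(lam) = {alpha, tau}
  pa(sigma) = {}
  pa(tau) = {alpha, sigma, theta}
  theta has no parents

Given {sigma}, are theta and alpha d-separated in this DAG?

Yes — theta and alpha are d-separated given {sigma}.

2 paths connect theta and alpha; each must be blocked for d-separation to hold:
Path 1: theta → tau ← alpha
  tau is a collider here and neither tau nor any of its descendants is conditioned on, so the collider stays closed — the path is blocked at tau.
Path 2: theta → tau → lam ← alpha
  lam is a collider here and neither lam nor any of its descendants is conditioned on, so the collider stays closed — the path is blocked at lam.
All paths are blocked; theta ⊥ alpha | {sigma} holds.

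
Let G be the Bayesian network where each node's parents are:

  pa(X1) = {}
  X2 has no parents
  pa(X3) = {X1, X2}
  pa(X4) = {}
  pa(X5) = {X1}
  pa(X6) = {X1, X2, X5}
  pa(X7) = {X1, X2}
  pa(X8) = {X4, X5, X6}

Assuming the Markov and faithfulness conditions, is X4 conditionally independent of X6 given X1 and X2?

Enumerating the 5 paths from X4 to X6 and testing each for blocking by {X1, X2}:
  1. X4 → X8 ← X5 → X6 — X8:collider[blocks]; X5:fork[open] ⇒ blocked
  2. X4 → X8 ← X5 ← X1 → X6 — X8:collider[blocks]; X5:chain[open]; X1:fork[blocks] ⇒ blocked
  3. X4 → X8 ← X5 ← X1 → X3 ← X2 → X6 — X8:collider[blocks]; X5:chain[open]; X1:fork[blocks]; X3:collider[blocks]; X2:fork[blocks] ⇒ blocked
  4. X4 → X8 ← X5 ← X1 → X7 ← X2 → X6 — X8:collider[blocks]; X5:chain[open]; X1:fork[blocks]; X7:collider[blocks]; X2:fork[blocks] ⇒ blocked
  5. X4 → X8 ← X6 — X8:collider[blocks] ⇒ blocked
All paths are blocked; X4 ⊥ X6 | {X1, X2} holds.

Yes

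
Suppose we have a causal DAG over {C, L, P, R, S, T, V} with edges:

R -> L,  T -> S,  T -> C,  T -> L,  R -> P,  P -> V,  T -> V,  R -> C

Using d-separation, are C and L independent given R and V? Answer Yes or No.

Enumerating the 4 paths from C to L and testing each for blocking by {R, V}:
Path 1: C ← R → P → V ← T → L
  R is a fork here and R is conditioned on, so the path is blocked at R.
Path 2: C ← R → L
  R is a fork here and R is conditioned on, so the path is blocked at R.
Path 3: C ← T → V ← P ← R → L
  R is a fork here and R is conditioned on, so the path is blocked at R.
Path 4: C ← T → L
  T is a fork and T is not conditioned on — no node blocks this path, so it is active.
Because an active path exists, C and L are not d-separated.

No — C and L are not d-separated given {R, V}.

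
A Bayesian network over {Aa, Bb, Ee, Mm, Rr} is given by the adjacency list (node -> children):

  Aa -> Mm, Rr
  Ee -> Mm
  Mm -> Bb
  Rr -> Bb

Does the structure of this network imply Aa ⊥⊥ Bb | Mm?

No

Enumerating the 2 paths from Aa to Bb and testing each for blocking by {Mm}:
Path 1: Aa → Rr → Bb
  Rr is a chain and Rr is not conditioned on — no node blocks this path, so it is active.
Path 2: Aa → Mm → Bb
  Mm is a chain here and Mm is conditioned on, so the path is blocked at Mm.
At least one path is unblocked, so d-separation fails.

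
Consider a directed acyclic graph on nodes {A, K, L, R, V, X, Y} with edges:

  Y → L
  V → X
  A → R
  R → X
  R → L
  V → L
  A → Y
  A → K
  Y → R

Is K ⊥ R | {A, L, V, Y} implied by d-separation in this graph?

Enumerating the 4 paths from K to R and testing each for blocking by {A, L, V, Y}:
Path 1: K ← A → Y → L ← V → X ← R
  A is a fork here and A is conditioned on, so the path is blocked at A.
Path 2: K ← A → Y → L ← R
  A is a fork here and A is conditioned on, so the path is blocked at A.
Path 3: K ← A → Y → R
  A is a fork here and A is conditioned on, so the path is blocked at A.
Path 4: K ← A → R
  A is a fork here and A is conditioned on, so the path is blocked at A.
All paths are blocked; K ⊥ R | {A, L, V, Y} holds.

Yes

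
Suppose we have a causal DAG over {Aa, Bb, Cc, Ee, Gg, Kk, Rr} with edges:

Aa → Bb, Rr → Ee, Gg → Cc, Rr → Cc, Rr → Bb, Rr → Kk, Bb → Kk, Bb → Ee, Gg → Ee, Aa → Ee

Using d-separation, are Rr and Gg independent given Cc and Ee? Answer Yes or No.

Enumerating the 6 paths from Rr to Gg and testing each for blocking by {Cc, Ee}:
  1. Rr → Cc ← Gg — Cc:collider[open] ⇒ active
  2. Rr → Bb ← Aa → Ee ← Gg — Bb:collider[open]; Aa:fork[open]; Ee:collider[open] ⇒ active
  3. Rr → Bb → Ee ← Gg — Bb:chain[open]; Ee:collider[open] ⇒ active
  4. Rr → Kk ← Bb ← Aa → Ee ← Gg — Kk:collider[blocks]; Bb:chain[open]; Aa:fork[open]; Ee:collider[open] ⇒ blocked
  5. Rr → Kk ← Bb → Ee ← Gg — Kk:collider[blocks]; Bb:fork[open]; Ee:collider[open] ⇒ blocked
  6. Rr → Ee ← Gg — Ee:collider[open] ⇒ active
At least one path is unblocked, so d-separation fails.

No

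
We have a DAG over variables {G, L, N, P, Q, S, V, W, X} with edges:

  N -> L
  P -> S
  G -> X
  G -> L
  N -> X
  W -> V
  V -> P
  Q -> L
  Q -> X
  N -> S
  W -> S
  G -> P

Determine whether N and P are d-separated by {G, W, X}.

Yes

6 paths connect N and P; each must be blocked for d-separation to hold:
  1. N → S ← P — S:collider[blocks] ⇒ blocked
  2. N → S ← W → V → P — S:collider[blocks]; W:fork[blocks]; V:chain[open] ⇒ blocked
  3. N → L ← G → P — L:collider[blocks]; G:fork[blocks] ⇒ blocked
  4. N → L ← Q → X ← G → P — L:collider[blocks]; Q:fork[open]; X:collider[open]; G:fork[blocks] ⇒ blocked
  5. N → X ← G → P — X:collider[open]; G:fork[blocks] ⇒ blocked
  6. N → X ← Q → L ← G → P — X:collider[open]; Q:fork[open]; L:collider[blocks]; G:fork[blocks] ⇒ blocked
Since every path is blocked, d-separation holds.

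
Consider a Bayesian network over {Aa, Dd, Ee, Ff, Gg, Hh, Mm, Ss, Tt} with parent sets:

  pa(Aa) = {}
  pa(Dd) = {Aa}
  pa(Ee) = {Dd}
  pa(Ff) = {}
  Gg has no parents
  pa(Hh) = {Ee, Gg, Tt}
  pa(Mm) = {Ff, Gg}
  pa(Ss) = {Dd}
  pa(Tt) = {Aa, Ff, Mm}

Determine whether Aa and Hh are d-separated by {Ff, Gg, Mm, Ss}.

4 paths connect Aa and Hh; each must be blocked for d-separation to hold:
Path 1: Aa → Tt → Hh
  Tt is a chain and Tt is not conditioned on — no node blocks this path, so it is active.
Path 2: Aa → Tt ← Mm ← Gg → Hh
  Tt is a collider here and neither Tt nor any of its descendants is conditioned on, so the collider stays closed — the path is blocked at Tt.
Path 3: Aa → Tt ← Ff → Mm ← Gg → Hh
  Tt is a collider here and neither Tt nor any of its descendants is conditioned on, so the collider stays closed — the path is blocked at Tt.
Path 4: Aa → Dd → Ee → Hh
  Dd is a chain and Dd is not conditioned on; Ee is a chain and Ee is not conditioned on — no node blocks this path, so it is active.
Since the path Aa → Tt → Hh is active, Aa and Hh are not d-separated given {Ff, Gg, Mm, Ss}.

No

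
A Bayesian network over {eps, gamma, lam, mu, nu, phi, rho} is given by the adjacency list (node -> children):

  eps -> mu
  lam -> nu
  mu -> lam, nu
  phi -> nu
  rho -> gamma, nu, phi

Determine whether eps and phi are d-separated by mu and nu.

Enumerating the 4 paths from eps to phi and testing each for blocking by {mu, nu}:
Path 1: eps → mu → nu ← rho → phi
  mu is a chain here and mu is conditioned on, so the path is blocked at mu.
Path 2: eps → mu → nu ← phi
  mu is a chain here and mu is conditioned on, so the path is blocked at mu.
Path 3: eps → mu → lam → nu ← rho → phi
  mu is a chain here and mu is conditioned on, so the path is blocked at mu.
Path 4: eps → mu → lam → nu ← phi
  mu is a chain here and mu is conditioned on, so the path is blocked at mu.
Every path is blocked, so eps and phi are d-separated given {mu, nu}.

Yes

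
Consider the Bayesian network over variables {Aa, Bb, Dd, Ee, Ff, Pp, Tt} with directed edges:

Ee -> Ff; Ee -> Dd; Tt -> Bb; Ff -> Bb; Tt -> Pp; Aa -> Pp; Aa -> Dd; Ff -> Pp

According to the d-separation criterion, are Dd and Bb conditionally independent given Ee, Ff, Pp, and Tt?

Yes

Enumerating the 4 paths from Dd to Bb and testing each for blocking by {Ee, Ff, Pp, Tt}:
Path 1: Dd ← Ee → Ff → Bb
  Ee is a fork here and Ee is conditioned on, so the path is blocked at Ee.
Path 2: Dd ← Ee → Ff → Pp ← Tt → Bb
  Ee is a fork here and Ee is conditioned on, so the path is blocked at Ee.
Path 3: Dd ← Aa → Pp ← Tt → Bb
  Tt is a fork here and Tt is conditioned on, so the path is blocked at Tt.
Path 4: Dd ← Aa → Pp ← Ff → Bb
  Ff is a fork here and Ff is conditioned on, so the path is blocked at Ff.
Every path is blocked, so Dd and Bb are d-separated given {Ee, Ff, Pp, Tt}.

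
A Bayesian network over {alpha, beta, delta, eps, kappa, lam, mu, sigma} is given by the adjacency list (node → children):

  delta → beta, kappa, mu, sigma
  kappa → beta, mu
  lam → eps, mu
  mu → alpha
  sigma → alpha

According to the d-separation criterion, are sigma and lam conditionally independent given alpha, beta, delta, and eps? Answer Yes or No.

4 paths connect sigma and lam; each must be blocked for d-separation to hold:
Path 1: sigma ← delta → mu ← lam
  delta is a fork here and delta is conditioned on, so the path is blocked at delta.
Path 2: sigma ← delta → kappa → mu ← lam
  delta is a fork here and delta is conditioned on, so the path is blocked at delta.
Path 3: sigma ← delta → beta ← kappa → mu ← lam
  delta is a fork here and delta is conditioned on, so the path is blocked at delta.
Path 4: sigma → alpha ← mu ← lam
  alpha is a collider and alpha is conditioned on, which opens it; mu is a chain and mu is not conditioned on — no node blocks this path, so it is active.
Because an active path exists, sigma and lam are not d-separated.

No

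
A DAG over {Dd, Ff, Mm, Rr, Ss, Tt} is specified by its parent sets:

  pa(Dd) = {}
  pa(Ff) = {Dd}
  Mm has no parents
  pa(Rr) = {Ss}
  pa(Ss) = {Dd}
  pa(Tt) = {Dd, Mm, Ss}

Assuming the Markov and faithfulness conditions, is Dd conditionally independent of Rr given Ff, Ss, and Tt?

Yes

Enumerating the 2 paths from Dd to Rr and testing each for blocking by {Ff, Ss, Tt}:
Path 1: Dd → Tt ← Ss → Rr
  Ss is a fork here and Ss is conditioned on, so the path is blocked at Ss.
Path 2: Dd → Ss → Rr
  Ss is a chain here and Ss is conditioned on, so the path is blocked at Ss.
Since every path is blocked, d-separation holds.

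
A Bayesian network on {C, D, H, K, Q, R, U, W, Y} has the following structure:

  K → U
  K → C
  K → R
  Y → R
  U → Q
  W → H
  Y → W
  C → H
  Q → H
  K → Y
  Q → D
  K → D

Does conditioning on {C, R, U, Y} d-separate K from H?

5 paths connect K and H; each must be blocked for d-separation to hold:
Path 1: K → R ← Y → W → H
  Y is a fork here and Y is conditioned on, so the path is blocked at Y.
Path 2: K → U → Q → H
  U is a chain here and U is conditioned on, so the path is blocked at U.
Path 3: K → Y → W → H
  Y is a chain here and Y is conditioned on, so the path is blocked at Y.
Path 4: K → C → H
  C is a chain here and C is conditioned on, so the path is blocked at C.
Path 5: K → D ← Q → H
  D is a collider here and neither D nor any of its descendants is conditioned on, so the collider stays closed — the path is blocked at D.
All paths are blocked; K ⊥ H | {C, R, U, Y} holds.

Yes — K and H are d-separated given {C, R, U, Y}.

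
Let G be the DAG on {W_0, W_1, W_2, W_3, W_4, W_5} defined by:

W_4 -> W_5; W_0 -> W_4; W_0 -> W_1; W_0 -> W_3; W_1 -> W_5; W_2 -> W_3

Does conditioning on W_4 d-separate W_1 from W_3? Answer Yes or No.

No

2 paths connect W_1 and W_3; each must be blocked for d-separation to hold:
Path 1: W_1 ← W_0 → W_3
  W_0 is a fork and W_0 is not conditioned on — no node blocks this path, so it is active.
Path 2: W_1 → W_5 ← W_4 ← W_0 → W_3
  W_5 is a collider here and neither W_5 nor any of its descendants is conditioned on, so the collider stays closed — the path is blocked at W_5.
At least one path is unblocked, so d-separation fails.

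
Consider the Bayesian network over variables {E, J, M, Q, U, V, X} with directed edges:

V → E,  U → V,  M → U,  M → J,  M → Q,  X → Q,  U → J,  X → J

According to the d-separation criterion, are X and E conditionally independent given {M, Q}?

Yes — X and E are d-separated given {M, Q}.

We examine all 4 paths between X and E:
Path 1: X → Q ← M → U → V → E
  M is a fork here and M is conditioned on, so the path is blocked at M.
Path 2: X → Q ← M → J ← U → V → E
  M is a fork here and M is conditioned on, so the path is blocked at M.
Path 3: X → J ← U → V → E
  J is a collider here and neither J nor any of its descendants is conditioned on, so the collider stays closed — the path is blocked at J.
Path 4: X → J ← M → U → V → E
  J is a collider here and neither J nor any of its descendants is conditioned on, so the collider stays closed — the path is blocked at J.
Since every path is blocked, d-separation holds.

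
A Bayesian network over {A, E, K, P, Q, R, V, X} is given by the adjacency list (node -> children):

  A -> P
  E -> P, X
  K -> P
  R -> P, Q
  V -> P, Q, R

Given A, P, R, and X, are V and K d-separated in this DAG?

No

There are 3 undirected paths between V and K; checking each against the conditioning set {A, P, R, X}:
Path 1: V → P ← K
  P is a collider and P is conditioned on, which opens it — no node blocks this path, so it is active.
Path 2: V → Q ← R → P ← K
  Q is a collider here and neither Q nor any of its descendants is conditioned on, so the collider stays closed — the path is blocked at Q.
Path 3: V → R → P ← K
  R is a chain here and R is conditioned on, so the path is blocked at R.
Because an active path exists, V and K are not d-separated.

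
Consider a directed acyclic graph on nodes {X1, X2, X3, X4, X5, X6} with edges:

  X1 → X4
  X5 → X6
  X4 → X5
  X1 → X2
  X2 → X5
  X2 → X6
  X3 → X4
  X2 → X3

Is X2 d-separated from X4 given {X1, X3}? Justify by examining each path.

Enumerating the 4 paths from X2 to X4 and testing each for blocking by {X1, X3}:
Path 1: X2 → X3 → X4
  X3 is a chain here and X3 is conditioned on, so the path is blocked at X3.
Path 2: X2 → X5 ← X4
  X5 is a collider here and neither X5 nor any of its descendants is conditioned on, so the collider stays closed — the path is blocked at X5.
Path 3: X2 → X6 ← X5 ← X4
  X6 is a collider here and neither X6 nor any of its descendants is conditioned on, so the collider stays closed — the path is blocked at X6.
Path 4: X2 ← X1 → X4
  X1 is a fork here and X1 is conditioned on, so the path is blocked at X1.
Every path is blocked, so X2 and X4 are d-separated given {X1, X3}.

Yes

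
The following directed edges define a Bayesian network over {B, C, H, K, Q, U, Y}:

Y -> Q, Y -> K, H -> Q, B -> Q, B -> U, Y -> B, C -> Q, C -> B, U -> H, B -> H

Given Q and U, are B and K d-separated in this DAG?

5 paths connect B and K; each must be blocked for d-separation to hold:
  1. B → U → H → Q ← Y → K — U:chain[blocks]; H:chain[open]; Q:collider[open]; Y:fork[open] ⇒ blocked
  2. B → Q ← Y → K — Q:collider[open]; Y:fork[open] ⇒ active
  3. B → H → Q ← Y → K — H:chain[open]; Q:collider[open]; Y:fork[open] ⇒ active
  4. B ← C → Q ← Y → K — C:fork[open]; Q:collider[open]; Y:fork[open] ⇒ active
  5. B ← Y → K — Y:fork[open] ⇒ active
Since the path B → Q ← Y → K is active, B and K are not d-separated given {Q, U}.

No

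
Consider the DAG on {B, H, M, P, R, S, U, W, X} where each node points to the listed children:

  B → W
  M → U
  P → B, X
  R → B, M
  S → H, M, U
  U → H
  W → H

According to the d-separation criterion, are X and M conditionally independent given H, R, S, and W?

Yes

Enumerating the 5 paths from X to M and testing each for blocking by {H, R, S, W}:
Path 1: X ← P → B ← R → M
  R is a fork here and R is conditioned on, so the path is blocked at R.
Path 2: X ← P → B → W → H ← U ← S → M
  W is a chain here and W is conditioned on, so the path is blocked at W.
Path 3: X ← P → B → W → H ← U ← M
  W is a chain here and W is conditioned on, so the path is blocked at W.
Path 4: X ← P → B → W → H ← S → U ← M
  W is a chain here and W is conditioned on, so the path is blocked at W.
Path 5: X ← P → B → W → H ← S → M
  W is a chain here and W is conditioned on, so the path is blocked at W.
Every path is blocked, so X and M are d-separated given {H, R, S, W}.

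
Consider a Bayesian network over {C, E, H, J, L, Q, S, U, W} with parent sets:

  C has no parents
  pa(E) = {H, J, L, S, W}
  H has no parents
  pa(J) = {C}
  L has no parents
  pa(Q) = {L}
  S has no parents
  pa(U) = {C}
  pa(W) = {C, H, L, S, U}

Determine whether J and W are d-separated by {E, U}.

There are 6 undirected paths between J and W; checking each against the conditioning set {E, U}:
Path 1: J → E ← W
  E is a collider and E is conditioned on, which opens it — no node blocks this path, so it is active.
Path 2: J → E ← S → W
  E is a collider and E is conditioned on, which opens it; S is a fork and S is not conditioned on — no node blocks this path, so it is active.
Path 3: J → E ← L → W
  E is a collider and E is conditioned on, which opens it; L is a fork and L is not conditioned on — no node blocks this path, so it is active.
Path 4: J → E ← H → W
  E is a collider and E is conditioned on, which opens it; H is a fork and H is not conditioned on — no node blocks this path, so it is active.
Path 5: J ← C → W
  C is a fork and C is not conditioned on — no node blocks this path, so it is active.
Path 6: J ← C → U → W
  U is a chain here and U is conditioned on, so the path is blocked at U.
At least one path is unblocked, so d-separation fails.

No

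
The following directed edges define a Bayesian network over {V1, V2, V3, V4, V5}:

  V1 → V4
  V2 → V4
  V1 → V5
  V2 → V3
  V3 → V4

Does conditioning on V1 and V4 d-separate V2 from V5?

Yes — V2 and V5 are d-separated given {V1, V4}.

We examine all 2 paths between V2 and V5:
Path 1: V2 → V3 → V4 ← V1 → V5
  V1 is a fork here and V1 is conditioned on, so the path is blocked at V1.
Path 2: V2 → V4 ← V1 → V5
  V1 is a fork here and V1 is conditioned on, so the path is blocked at V1.
Every path is blocked, so V2 and V5 are d-separated given {V1, V4}.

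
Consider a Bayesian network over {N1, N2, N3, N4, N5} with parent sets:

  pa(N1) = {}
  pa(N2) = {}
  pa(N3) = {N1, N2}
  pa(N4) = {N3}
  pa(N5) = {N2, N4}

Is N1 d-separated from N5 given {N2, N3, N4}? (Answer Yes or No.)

Yes

We examine all 2 paths between N1 and N5:
Path 1: N1 → N3 ← N2 → N5
  N2 is a fork here and N2 is conditioned on, so the path is blocked at N2.
Path 2: N1 → N3 → N4 → N5
  N3 is a chain here and N3 is conditioned on, so the path is blocked at N3.
All paths are blocked; N1 ⊥ N5 | {N2, N3, N4} holds.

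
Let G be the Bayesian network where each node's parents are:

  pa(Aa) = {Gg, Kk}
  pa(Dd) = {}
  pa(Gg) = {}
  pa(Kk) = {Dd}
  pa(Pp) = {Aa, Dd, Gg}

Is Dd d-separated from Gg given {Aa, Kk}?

There are 4 undirected paths between Dd and Gg; checking each against the conditioning set {Aa, Kk}:
Path 1: Dd → Kk → Aa → Pp ← Gg
  Kk is a chain here and Kk is conditioned on, so the path is blocked at Kk.
Path 2: Dd → Kk → Aa ← Gg
  Kk is a chain here and Kk is conditioned on, so the path is blocked at Kk.
Path 3: Dd → Pp ← Gg
  Pp is a collider here and neither Pp nor any of its descendants is conditioned on, so the collider stays closed — the path is blocked at Pp.
Path 4: Dd → Pp ← Aa ← Gg
  Pp is a collider here and neither Pp nor any of its descendants is conditioned on, so the collider stays closed — the path is blocked at Pp.
Every path is blocked, so Dd and Gg are d-separated given {Aa, Kk}.

Yes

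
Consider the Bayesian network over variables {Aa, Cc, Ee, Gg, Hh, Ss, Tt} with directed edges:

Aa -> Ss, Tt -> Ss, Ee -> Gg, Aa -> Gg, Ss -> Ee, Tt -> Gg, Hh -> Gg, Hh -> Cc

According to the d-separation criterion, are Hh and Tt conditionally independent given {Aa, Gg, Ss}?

Enumerating the 3 paths from Hh to Tt and testing each for blocking by {Aa, Gg, Ss}:
  1. Hh → Gg ← Ee ← Ss ← Tt — Gg:collider[open]; Ee:chain[open]; Ss:chain[blocks] ⇒ blocked
  2. Hh → Gg ← Tt — Gg:collider[open] ⇒ active
  3. Hh → Gg ← Aa → Ss ← Tt — Gg:collider[open]; Aa:fork[blocks]; Ss:collider[open] ⇒ blocked
Since the path Hh → Gg ← Tt is active, Hh and Tt are not d-separated given {Aa, Gg, Ss}.

No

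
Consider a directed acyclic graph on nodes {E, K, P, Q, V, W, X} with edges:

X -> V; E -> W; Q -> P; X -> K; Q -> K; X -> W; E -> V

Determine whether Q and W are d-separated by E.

Yes

Enumerating the 2 paths from Q to W and testing each for blocking by {E}:
  1. Q → K ← X → V ← E → W — K:collider[blocks]; X:fork[open]; V:collider[blocks]; E:fork[blocks] ⇒ blocked
  2. Q → K ← X → W — K:collider[blocks]; X:fork[open] ⇒ blocked
Since every path is blocked, d-separation holds.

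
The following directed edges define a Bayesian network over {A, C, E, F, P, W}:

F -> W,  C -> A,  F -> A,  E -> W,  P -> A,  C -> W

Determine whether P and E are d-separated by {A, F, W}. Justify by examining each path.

We examine all 2 paths between P and E:
Path 1: P → A ← C → W ← E
  A is a collider and A is conditioned on, which opens it; C is a fork and C is not conditioned on; W is a collider and W is conditioned on, which opens it — no node blocks this path, so it is active.
Path 2: P → A ← F → W ← E
  F is a fork here and F is conditioned on, so the path is blocked at F.
Since the path P → A ← C → W ← E is active, P and E are not d-separated given {A, F, W}.

No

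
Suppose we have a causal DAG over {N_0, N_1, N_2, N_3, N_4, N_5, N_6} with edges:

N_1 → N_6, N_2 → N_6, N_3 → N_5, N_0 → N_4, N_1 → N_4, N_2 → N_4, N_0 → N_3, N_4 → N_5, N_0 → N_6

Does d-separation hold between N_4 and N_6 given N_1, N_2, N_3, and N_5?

No

We examine all 4 paths between N_4 and N_6:
Path 1: N_4 → N_5 ← N_3 ← N_0 → N_6
  N_3 is a chain here and N_3 is conditioned on, so the path is blocked at N_3.
Path 2: N_4 ← N_1 → N_6
  N_1 is a fork here and N_1 is conditioned on, so the path is blocked at N_1.
Path 3: N_4 ← N_2 → N_6
  N_2 is a fork here and N_2 is conditioned on, so the path is blocked at N_2.
Path 4: N_4 ← N_0 → N_6
  N_0 is a fork and N_0 is not conditioned on — no node blocks this path, so it is active.
At least one path is unblocked, so d-separation fails.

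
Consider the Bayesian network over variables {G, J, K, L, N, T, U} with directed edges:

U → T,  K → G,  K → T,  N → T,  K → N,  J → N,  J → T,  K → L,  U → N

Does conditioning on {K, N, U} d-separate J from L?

Yes

Enumerating the 6 paths from J to L and testing each for blocking by {K, N, U}:
Path 1: J → T ← N ← K → L
  T is a collider here and neither T nor any of its descendants is conditioned on, so the collider stays closed — the path is blocked at T.
Path 2: J → T ← U → N ← K → L
  T is a collider here and neither T nor any of its descendants is conditioned on, so the collider stays closed — the path is blocked at T.
Path 3: J → T ← K → L
  T is a collider here and neither T nor any of its descendants is conditioned on, so the collider stays closed — the path is blocked at T.
Path 4: J → N → T ← K → L
  N is a chain here and N is conditioned on, so the path is blocked at N.
Path 5: J → N ← U → T ← K → L
  U is a fork here and U is conditioned on, so the path is blocked at U.
Path 6: J → N ← K → L
  K is a fork here and K is conditioned on, so the path is blocked at K.
All paths are blocked; J ⊥ L | {K, N, U} holds.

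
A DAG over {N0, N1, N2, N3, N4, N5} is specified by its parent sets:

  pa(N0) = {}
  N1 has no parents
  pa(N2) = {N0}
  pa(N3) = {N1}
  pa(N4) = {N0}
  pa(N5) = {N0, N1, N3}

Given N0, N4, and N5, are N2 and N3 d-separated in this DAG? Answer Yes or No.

We examine all 2 paths between N2 and N3:
Path 1: N2 ← N0 → N5 ← N1 → N3
  N0 is a fork here and N0 is conditioned on, so the path is blocked at N0.
Path 2: N2 ← N0 → N5 ← N3
  N0 is a fork here and N0 is conditioned on, so the path is blocked at N0.
Every path is blocked, so N2 and N3 are d-separated given {N0, N4, N5}.

Yes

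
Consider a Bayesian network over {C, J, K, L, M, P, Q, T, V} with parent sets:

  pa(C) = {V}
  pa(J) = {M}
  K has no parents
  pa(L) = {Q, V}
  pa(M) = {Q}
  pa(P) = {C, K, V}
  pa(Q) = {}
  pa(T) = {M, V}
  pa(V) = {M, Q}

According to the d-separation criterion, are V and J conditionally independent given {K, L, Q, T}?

There are 4 undirected paths between V and J; checking each against the conditioning set {K, L, Q, T}:
Path 1: V ← Q → M → J
  Q is a fork here and Q is conditioned on, so the path is blocked at Q.
Path 2: V → T ← M → J
  T is a collider and T is conditioned on, which opens it; M is a fork and M is not conditioned on — no node blocks this path, so it is active.
Path 3: V → L ← Q → M → J
  Q is a fork here and Q is conditioned on, so the path is blocked at Q.
Path 4: V ← M → J
  M is a fork and M is not conditioned on — no node blocks this path, so it is active.
At least one path is unblocked, so d-separation fails.

No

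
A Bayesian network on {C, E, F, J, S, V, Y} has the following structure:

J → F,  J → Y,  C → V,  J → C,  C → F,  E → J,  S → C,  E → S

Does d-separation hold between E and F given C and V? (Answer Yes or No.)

Enumerating the 4 paths from E to F and testing each for blocking by {C, V}:
Path 1: E → S → C → F
  C is a chain here and C is conditioned on, so the path is blocked at C.
Path 2: E → S → C ← J → F
  S is a chain and S is not conditioned on; C is a collider and C is conditioned on, which opens it; J is a fork and J is not conditioned on — no node blocks this path, so it is active.
Path 3: E → J → F
  J is a chain and J is not conditioned on — no node blocks this path, so it is active.
Path 4: E → J → C → F
  C is a chain here and C is conditioned on, so the path is blocked at C.
Because an active path exists, E and F are not d-separated.

No — E and F are not d-separated given {C, V}.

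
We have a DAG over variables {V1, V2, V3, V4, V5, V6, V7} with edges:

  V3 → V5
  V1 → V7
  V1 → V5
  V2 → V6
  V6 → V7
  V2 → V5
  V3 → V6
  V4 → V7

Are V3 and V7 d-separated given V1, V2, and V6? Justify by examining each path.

Yes — V3 and V7 are d-separated given {V1, V2, V6}.

We examine all 4 paths between V3 and V7:
  1. V3 → V6 → V7 — V6:chain[blocks] ⇒ blocked
  2. V3 → V6 ← V2 → V5 ← V1 → V7 — V6:collider[open]; V2:fork[blocks]; V5:collider[blocks]; V1:fork[blocks] ⇒ blocked
  3. V3 → V5 ← V1 → V7 — V5:collider[blocks]; V1:fork[blocks] ⇒ blocked
  4. V3 → V5 ← V2 → V6 → V7 — V5:collider[blocks]; V2:fork[blocks]; V6:chain[blocks] ⇒ blocked
All paths are blocked; V3 ⊥ V7 | {V1, V2, V6} holds.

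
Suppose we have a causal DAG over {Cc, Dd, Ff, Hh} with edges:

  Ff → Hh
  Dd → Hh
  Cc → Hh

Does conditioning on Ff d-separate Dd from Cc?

Yes

Only one path connects Dd and Cc:
Path 1: Dd → Hh ← Cc
  Hh is a collider here and neither Hh nor any of its descendants is conditioned on, so the collider stays closed — the path is blocked at Hh.
Since every path is blocked, d-separation holds.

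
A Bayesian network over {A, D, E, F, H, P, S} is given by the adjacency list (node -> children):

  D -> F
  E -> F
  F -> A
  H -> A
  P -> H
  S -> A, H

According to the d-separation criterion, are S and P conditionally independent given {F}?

Enumerating the 2 paths from S to P and testing each for blocking by {F}:
Path 1: S → A ← H ← P
  A is a collider here and neither A nor any of its descendants is conditioned on, so the collider stays closed — the path is blocked at A.
Path 2: S → H ← P
  H is a collider here and neither H nor any of its descendants is conditioned on, so the collider stays closed — the path is blocked at H.
Since every path is blocked, d-separation holds.

Yes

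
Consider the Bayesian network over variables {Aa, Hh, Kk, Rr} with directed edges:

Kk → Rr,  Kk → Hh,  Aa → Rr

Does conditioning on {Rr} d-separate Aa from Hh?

Only one path connects Aa and Hh:
  1. Aa → Rr ← Kk → Hh — Rr:collider[open]; Kk:fork[open] ⇒ active
At least one path is unblocked, so d-separation fails.

No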